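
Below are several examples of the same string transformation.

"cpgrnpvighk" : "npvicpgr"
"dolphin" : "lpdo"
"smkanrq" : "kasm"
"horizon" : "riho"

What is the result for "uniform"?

ifun

The transformation: delete the last 3 characters, then swap the front and back halves of the string.
Applying both steps to "uniform": "unif", then "ifun".
(Check on "horizon": → "hori" → "riho" ✓)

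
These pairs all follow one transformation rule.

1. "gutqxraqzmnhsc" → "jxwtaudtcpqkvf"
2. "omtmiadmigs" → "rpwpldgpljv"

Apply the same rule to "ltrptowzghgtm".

The pattern: shift every letter 3 places forward in the alphabet (wrapping around).
Doing the same to "ltrptowzghgtm": "owuswrzcjkjwp".

owuswrzcjkjwp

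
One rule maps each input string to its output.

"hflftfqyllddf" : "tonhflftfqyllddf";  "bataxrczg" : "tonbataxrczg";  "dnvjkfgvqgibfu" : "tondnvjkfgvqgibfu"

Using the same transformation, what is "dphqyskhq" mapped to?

tondphqyskhq

Rule — prepend "ton".
On "dphqyskhq" that produces "tondphqyskhq".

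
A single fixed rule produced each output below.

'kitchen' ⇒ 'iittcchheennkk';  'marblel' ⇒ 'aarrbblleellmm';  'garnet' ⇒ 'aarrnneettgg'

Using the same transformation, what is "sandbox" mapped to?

In each case the input is transformed by: move the first character to the end, then double every character.
Doing the same to "sandbox": "aannddbbooxxss".
(Check on "garnet": → "arnetg" → "aarrnneettgg" ✓)

aannddbbooxxss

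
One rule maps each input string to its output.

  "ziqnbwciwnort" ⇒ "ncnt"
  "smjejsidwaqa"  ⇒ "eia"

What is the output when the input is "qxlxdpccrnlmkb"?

xcnk

The rule is to delete the first 3 characters, then keep one character in every 3, starting at position 1 (positions 1st, 4th, 7th, ...).
On "qxlxdpccrnlmkb": the first step gives "xdpccrnlmkb", and the second then gives "xcnk".
(Check on "smjejsidwaqa": → "ejsidwaqa" → "eia" ✓)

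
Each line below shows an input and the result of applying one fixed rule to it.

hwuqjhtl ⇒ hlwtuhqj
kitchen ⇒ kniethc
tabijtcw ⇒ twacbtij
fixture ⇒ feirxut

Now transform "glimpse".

Looking at the pairs, the operation is to take characters alternately from the front and the back (1st, last, 2nd, 2nd-last, ...).
On "glimpse" that produces "gelsipm".

gelsipm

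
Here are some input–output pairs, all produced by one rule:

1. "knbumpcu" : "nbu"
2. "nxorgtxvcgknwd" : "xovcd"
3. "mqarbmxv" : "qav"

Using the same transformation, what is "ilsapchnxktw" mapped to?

lsnx

In each case the input is transformed by: swap each adjacent pair of characters (1↔2, 3↔4, ...), then keep one character in every 3, starting at position 1 (positions 1st, 4th, 7th, ...).
For "ilsapchnxktw" the result is "lsnx".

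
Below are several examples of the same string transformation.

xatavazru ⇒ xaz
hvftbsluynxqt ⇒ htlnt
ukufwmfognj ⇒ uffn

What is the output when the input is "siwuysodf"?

The transformation: keep one character in every 3, starting at position 1 (positions 1st, 4th, 7th, ...).
Doing the same to "siwuysodf": "suo".

suo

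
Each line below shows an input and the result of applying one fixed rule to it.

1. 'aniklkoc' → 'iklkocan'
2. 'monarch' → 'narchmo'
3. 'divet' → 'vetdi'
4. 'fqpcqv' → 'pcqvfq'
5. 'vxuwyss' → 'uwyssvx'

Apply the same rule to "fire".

Each output is the input with this applied: move the first 2 characters to the end (rotate left by 2).
For "fire" the result is "refi".

refi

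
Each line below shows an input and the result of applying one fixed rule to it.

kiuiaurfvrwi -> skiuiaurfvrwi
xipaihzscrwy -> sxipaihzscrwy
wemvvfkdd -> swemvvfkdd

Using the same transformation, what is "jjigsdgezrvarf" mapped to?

Looking at the pairs, the operation is to prepend "s".
Applying that to "jjigsdgezrvarf" gives "sjjigsdgezrvarf".

sjjigsdgezrvarf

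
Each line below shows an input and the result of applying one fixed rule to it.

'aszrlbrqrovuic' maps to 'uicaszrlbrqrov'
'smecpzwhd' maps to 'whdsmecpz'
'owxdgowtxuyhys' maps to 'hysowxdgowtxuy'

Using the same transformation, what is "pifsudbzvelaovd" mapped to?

Looking at the pairs, the operation is to move the last 3 characters to the front (rotate right by 3).
On "pifsudbzvelaovd" that produces "ovdpifsudbzvela".

ovdpifsudbzvela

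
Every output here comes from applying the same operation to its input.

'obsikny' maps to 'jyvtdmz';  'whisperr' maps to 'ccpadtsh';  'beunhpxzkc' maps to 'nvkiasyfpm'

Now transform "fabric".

What's happening: reverse the string, then shift every letter 11 places forward in the alphabet (wrapping around).
For "fabric", step one produces "cirbaf"; step two turns that into "ntcmlq".

ntcmlq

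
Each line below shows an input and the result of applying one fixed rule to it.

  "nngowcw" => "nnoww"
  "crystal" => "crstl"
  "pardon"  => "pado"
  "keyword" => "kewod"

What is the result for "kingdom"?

The pattern: double every character, then keep one character in every 3, starting at position 1 (positions 1st, 4th, 7th, ...).
On "kingdom": the first step gives "kkiinnggddoomm", and the second then gives "kigdm".

kigdm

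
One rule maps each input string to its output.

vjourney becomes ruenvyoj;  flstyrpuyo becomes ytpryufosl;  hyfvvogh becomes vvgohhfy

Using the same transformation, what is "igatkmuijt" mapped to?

ktumjiitag

The transformation: move the first 3 characters to the end (rotate left by 3), then swap each adjacent pair of characters (1↔2, 3↔4, ...).
Starting from "igatkmuijt": after the first operation, "tkmuijtiga"; after the second, "ktumjiitag".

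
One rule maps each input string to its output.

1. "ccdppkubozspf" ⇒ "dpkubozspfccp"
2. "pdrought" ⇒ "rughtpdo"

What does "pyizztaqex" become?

iztaqexpyz

What's happening: move the first 3 characters to the end (rotate left by 3), then swap the first and last characters.
Applying both steps to "pyizztaqex": "zztaqexpyi", then "iztaqexpyz".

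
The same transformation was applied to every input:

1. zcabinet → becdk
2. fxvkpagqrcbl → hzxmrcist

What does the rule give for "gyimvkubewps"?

iakoxmwdg

In each case the input is transformed by: delete the last 3 characters, then shift every letter 2 places forward in the alphabet (wrapping around).
For "gyimvkubewps", step one produces "gyimvkube"; step two turns that into "iakoxmwdg".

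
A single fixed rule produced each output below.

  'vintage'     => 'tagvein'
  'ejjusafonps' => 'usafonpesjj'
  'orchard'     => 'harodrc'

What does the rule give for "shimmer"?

What's happening: swap the first and last characters, then move the first 3 characters to the end (rotate left by 3).
Starting from "shimmer": after the first operation, "rhimmes"; after the second, "mmesrhi".

mmesrhi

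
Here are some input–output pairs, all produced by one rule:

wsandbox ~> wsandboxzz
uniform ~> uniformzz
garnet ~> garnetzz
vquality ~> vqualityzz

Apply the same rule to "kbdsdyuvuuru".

What's happening: append "zz".
"kbdsdyuvuuru" → "kbdsdyuvuuruzz".

kbdsdyuvuuruzz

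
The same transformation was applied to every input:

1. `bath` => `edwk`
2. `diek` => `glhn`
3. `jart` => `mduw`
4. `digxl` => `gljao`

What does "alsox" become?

What's happening: shift every letter 3 places forward in the alphabet (wrapping around).
So "alsox" becomes "dovra".

dovra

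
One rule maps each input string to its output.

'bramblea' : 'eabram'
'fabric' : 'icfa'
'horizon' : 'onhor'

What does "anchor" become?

In each case the input is transformed by: move the last 2 characters to the front (rotate right by 2), then delete the last 2 characters.
For "anchor", step one produces "oranch"; step two turns that into "oran".

oran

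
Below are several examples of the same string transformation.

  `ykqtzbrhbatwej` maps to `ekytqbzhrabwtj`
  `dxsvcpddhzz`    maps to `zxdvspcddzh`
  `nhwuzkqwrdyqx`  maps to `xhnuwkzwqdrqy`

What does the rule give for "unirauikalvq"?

Each output is the input with this applied: swap each adjacent pair of characters (1↔2, 3↔4, ...), then move the last character to the front.
So "unirauikalvq" becomes "vnuriuakilaq".

vnuriuakilaq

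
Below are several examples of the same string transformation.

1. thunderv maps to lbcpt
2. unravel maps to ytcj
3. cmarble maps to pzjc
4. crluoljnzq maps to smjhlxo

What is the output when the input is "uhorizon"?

The transformation: shift every letter 2 places backward in the alphabet (wrapping around), then delete the first 3 characters.
"uhorizon" → "sfmpgxml" → "pgxml".

pgxml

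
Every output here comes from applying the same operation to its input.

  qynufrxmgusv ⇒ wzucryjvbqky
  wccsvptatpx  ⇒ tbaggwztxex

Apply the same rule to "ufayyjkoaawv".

Each output is the input with this applied: shift every letter 4 places forward in the alphabet (wrapping around), then move the last 2 characters to the front (rotate right by 2).
Applying that to "ufayyjkoaawv" gives "azyjeccnosee".

azyjeccnosee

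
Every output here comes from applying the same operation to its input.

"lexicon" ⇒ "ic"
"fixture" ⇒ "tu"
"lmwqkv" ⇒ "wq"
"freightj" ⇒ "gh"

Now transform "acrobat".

The rule is to move the last 2 characters to the front (rotate right by 2), then keep only the last 2 characters.
"acrobat" → "ob".
(Check on "fixture": → "refixtu" → "tu" ✓)

ob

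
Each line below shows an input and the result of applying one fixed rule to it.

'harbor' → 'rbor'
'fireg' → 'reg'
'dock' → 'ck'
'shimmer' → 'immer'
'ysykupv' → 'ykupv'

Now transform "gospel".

spel

The transformation: delete the first 2 characters.
Doing the same to "gospel": "spel".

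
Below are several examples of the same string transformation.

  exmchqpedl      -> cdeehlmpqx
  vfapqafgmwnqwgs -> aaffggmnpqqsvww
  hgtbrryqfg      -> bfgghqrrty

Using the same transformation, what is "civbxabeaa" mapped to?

Looking at the pairs, the operation is to sort the characters into alphabetical order.
Applying that to "civbxabeaa" gives "aaabbceivx".

aaabbceivx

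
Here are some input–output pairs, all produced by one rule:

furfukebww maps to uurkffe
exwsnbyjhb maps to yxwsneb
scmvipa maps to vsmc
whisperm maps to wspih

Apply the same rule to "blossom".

What's happening: delete the last 3 characters, then sort the characters into reverse alphabetical order.
On "blossom" that produces "solb".
(Check on "furfukebww": → "furfuke" → "uurkffe" ✓)

solb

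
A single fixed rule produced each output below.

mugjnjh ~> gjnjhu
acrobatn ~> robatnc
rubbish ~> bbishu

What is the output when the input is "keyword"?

yworde

What's happening: delete the first character, then move the first character to the end.
Doing the same to "keyword": "yworde".
(Check on "rubbish": → "ubbish" → "bbishu" ✓)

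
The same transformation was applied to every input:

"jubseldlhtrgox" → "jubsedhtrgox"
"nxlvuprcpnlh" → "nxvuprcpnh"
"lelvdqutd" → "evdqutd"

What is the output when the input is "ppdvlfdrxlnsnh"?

ppdvfdrxnsnh

The transformation: remove every "l".
"ppdvlfdrxlnsnh" → "ppdvfdrxnsnh".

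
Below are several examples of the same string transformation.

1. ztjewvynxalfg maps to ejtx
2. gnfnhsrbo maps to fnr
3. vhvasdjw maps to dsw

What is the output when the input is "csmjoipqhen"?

ejos

The pattern: sort the characters into alphabetical order, then keep one character in every 3, starting at position 2 (positions 2nd, 5th, 8th, ...).
"csmjoipqhen" → "cehijmnopqs" → "ejos".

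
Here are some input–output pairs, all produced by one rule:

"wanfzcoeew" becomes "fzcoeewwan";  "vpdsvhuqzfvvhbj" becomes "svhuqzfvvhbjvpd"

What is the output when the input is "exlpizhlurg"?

pizhlurgexl

What's happening: move the first 3 characters to the end (rotate left by 3).
Applying that to "exlpizhlurg" gives "pizhlurgexl".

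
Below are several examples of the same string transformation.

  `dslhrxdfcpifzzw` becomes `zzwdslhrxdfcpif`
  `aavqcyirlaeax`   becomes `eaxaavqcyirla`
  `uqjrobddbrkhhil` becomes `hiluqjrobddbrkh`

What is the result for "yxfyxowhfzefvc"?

What's happening: move the last 3 characters to the front (rotate right by 3).
On "yxfyxowhfzefvc" that produces "fvcyxfyxowhfze".

fvcyxfyxowhfze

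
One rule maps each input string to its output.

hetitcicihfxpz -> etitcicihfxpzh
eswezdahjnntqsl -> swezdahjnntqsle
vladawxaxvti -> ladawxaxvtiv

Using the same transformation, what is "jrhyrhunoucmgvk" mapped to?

The rule is to move the first character to the end.
"jrhyrhunoucmgvk" → "rhyrhunoucmgvkj".

rhyrhunoucmgvkj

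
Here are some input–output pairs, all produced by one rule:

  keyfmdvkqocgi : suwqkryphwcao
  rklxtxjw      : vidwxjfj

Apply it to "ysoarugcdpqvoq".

ackeamdgsopbch

The transformation: shift every letter 12 places forward in the alphabet (wrapping around), then move the last 2 characters to the front (rotate right by 2).
So "ysoarugcdpqvoq" becomes "ackeamdgsopbch".
(Check on "keyfmdvkqocgi": → "wqkryphwcaosu" → "suwqkryphwcao" ✓)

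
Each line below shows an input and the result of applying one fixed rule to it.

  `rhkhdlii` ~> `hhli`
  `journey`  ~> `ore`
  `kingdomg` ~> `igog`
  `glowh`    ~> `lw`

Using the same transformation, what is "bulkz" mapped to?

uk

In each case the input is transformed by: keep every other character starting from the second (positions 2nd, 4th, 6th, ...).
For "bulkz" the result is "uk".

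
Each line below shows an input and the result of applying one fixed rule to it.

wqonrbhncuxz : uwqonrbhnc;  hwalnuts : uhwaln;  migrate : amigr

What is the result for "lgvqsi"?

qlgv

The pattern: delete the last 2 characters, then move the last character to the front.
For "lgvqsi", step one produces "lgvq"; step two turns that into "qlgv".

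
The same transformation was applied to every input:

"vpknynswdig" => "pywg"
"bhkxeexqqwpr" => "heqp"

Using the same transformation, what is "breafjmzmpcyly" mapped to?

The pattern: keep one character in every 3, starting at position 2 (positions 2nd, 5th, 8th, ...).
Doing the same to "breafjmzmpcyly": "rfzcy".

rfzcy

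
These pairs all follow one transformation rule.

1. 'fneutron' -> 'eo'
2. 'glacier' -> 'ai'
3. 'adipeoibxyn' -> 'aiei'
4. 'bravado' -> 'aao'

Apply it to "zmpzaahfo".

The pattern: keep every other character starting from the first (positions 1st, 3rd, 5th, ...), then keep only the vowels.
For "zmpzaahfo", step one produces "zpaho"; step two turns that into "ao".

ao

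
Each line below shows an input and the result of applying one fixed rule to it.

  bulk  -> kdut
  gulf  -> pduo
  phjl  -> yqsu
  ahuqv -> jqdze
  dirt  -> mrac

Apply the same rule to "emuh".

The rule is to shift every letter 9 places forward in the alphabet (wrapping around).
For "emuh" the result is "nvdq".

nvdq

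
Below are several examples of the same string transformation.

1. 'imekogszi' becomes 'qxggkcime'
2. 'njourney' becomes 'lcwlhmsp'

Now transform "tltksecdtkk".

riirjriqcab

In each case the input is transformed by: shift every letter 2 places backward in the alphabet (wrapping around), then move the last 3 characters to the front (rotate right by 3).
For "tltksecdtkk", step one produces "rjriqcabrii"; step two turns that into "riirjriqcab".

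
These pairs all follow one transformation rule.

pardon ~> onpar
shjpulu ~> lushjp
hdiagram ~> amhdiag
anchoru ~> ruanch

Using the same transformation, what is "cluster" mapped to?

Each output is the input with this applied: move the last 2 characters to the front (rotate right by 2), then delete the last character.
Applying both steps to "cluster": "erclust", then "erclus".

erclus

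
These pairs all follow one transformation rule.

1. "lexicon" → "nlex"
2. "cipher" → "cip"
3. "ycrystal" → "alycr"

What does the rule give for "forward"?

Each output is the input with this applied: move the first 3 characters to the end (rotate left by 3), then delete the first 3 characters.
On "forward": the first step gives "wardfor", and the second then gives "dfor".

dfor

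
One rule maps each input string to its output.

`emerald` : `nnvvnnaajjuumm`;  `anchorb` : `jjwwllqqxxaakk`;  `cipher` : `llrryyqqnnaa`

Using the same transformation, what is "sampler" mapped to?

Rule — shift every letter 9 places forward in the alphabet (wrapping around), then double every character.
Starting from "sampler": after the first operation, "bjvyuna"; after the second, "bbjjvvyyuunnaa".

bbjjvvyyuunnaa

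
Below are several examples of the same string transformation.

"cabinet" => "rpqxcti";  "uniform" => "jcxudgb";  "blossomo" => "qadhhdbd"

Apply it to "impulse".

The transformation: shift every letter 11 places backward in the alphabet (wrapping around).
For "impulse" the result is "xbejaht".

xbejaht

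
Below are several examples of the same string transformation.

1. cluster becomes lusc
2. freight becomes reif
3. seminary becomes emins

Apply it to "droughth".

What's happening: delete the last 3 characters, then move the first character to the end.
For "droughth", step one produces "droug"; step two turns that into "rougd".

rougd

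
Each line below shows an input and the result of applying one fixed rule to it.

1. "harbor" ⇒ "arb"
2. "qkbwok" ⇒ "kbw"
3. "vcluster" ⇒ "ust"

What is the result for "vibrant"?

bra

The rule is to move the last 2 characters to the front (rotate right by 2), then keep only the last 3 characters.
Working it through for "vibrant": intermediate "ntvibra", final "bra".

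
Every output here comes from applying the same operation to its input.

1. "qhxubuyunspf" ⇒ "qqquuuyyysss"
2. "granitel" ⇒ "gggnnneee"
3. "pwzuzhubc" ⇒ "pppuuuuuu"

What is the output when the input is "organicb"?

What's happening: keep one character in every 3, starting at position 1 (positions 1st, 4th, 7th, ...), then repeat every character 3 times.
Working it through for "organicb": intermediate "oac", final "oooaaaccc".

oooaaaccc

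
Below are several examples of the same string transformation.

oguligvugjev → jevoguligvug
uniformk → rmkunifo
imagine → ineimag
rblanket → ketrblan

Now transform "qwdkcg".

kcgqwd

The pattern: move the last 3 characters to the front (rotate right by 3).
So "qwdkcg" becomes "kcgqwd".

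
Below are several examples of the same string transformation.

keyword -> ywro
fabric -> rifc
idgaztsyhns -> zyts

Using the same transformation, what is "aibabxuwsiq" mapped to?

The pattern: sort the characters into reverse alphabetical order, then keep only the first 4 characters.
Working it through for "aibabxuwsiq": intermediate "xwusqiibbaa", final "xwus".

xwus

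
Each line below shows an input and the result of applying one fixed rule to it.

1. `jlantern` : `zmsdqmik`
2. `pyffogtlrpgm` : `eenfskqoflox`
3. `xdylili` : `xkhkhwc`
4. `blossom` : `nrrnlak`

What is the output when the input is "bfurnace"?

tqmzbdae

Rule — move the first 2 characters to the end (rotate left by 2), then shift every letter 1 place backward in the alphabet (wrapping around).
Working it through for "bfurnace": intermediate "urnacebf", final "tqmzbdae".
(Check on "pyffogtlrpgm": → "ffogtlrpgmpy" → "eenfskqoflox" ✓)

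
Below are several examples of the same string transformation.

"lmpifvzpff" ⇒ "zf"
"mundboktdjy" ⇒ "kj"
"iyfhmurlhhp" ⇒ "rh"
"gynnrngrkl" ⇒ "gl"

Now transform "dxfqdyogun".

on

Each output is the input with this applied: keep one character in every 3, starting at position 1 (positions 1st, 4th, 7th, ...), then keep only the last 2 characters.
Starting from "dxfqdyogun": after the first operation, "dqon"; after the second, "on".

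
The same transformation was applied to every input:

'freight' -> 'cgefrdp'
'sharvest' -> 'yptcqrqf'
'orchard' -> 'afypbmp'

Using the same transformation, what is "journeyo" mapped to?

splcwmhm

Each output is the input with this applied: move the first 2 characters to the end (rotate left by 2), then shift every letter 2 places backward in the alphabet (wrapping around).
Working it through for "journeyo": intermediate "urneyojo", final "splcwmhm".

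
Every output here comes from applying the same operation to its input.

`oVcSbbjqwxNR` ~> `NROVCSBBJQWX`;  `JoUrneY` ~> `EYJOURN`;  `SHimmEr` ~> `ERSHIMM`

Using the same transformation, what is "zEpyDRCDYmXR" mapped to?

XRZEPYDRCDYM

The transformation: move the last 2 characters to the front (rotate right by 2), then convert every letter to uppercase.
Applying that to "zEpyDRCDYmXR" gives "XRZEPYDRCDYM".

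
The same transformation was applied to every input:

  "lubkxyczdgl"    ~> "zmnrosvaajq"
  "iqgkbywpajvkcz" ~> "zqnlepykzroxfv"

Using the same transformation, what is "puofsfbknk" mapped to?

uhuqzczejd

The pattern: move the first 3 characters to the end (rotate left by 3), then shift every letter 11 places backward in the alphabet (wrapping around).
Applying both steps to "puofsfbknk": "fsfbknkpuo", then "uhuqzczejd".
(Check on "iqgkbywpajvkcz": → "kbywpajvkcziqg" → "zqnlepykzroxfv" ✓)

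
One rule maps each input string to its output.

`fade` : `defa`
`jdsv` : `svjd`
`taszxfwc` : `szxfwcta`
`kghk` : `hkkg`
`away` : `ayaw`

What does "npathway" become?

athwaynp

What's happening: move the first 2 characters to the end (rotate left by 2).
Applying that to "npathway" gives "athwaynp".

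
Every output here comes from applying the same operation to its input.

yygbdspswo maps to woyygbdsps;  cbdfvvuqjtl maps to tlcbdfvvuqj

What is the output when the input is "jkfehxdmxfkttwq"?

Rule — move the last 2 characters to the front (rotate right by 2).
"jkfehxdmxfkttwq" → "wqjkfehxdmxfktt".

wqjkfehxdmxfktt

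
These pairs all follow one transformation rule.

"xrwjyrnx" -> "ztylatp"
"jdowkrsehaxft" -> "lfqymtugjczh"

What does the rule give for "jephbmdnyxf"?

The rule is to delete the last character, then shift every letter 2 places forward in the alphabet (wrapping around).
Starting from "jephbmdnyxf": after the first operation, "jephbmdnyx"; after the second, "lgrjdofpaz".

lgrjdofpaz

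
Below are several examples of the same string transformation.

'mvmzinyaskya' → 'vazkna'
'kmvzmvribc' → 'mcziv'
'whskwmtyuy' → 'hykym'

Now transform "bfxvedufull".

flvfd

What's happening: keep every other character starting from the second (positions 2nd, 4th, 6th, ...), then take characters alternately from the front and the back (1st, last, 2nd, 2nd-last, ...).
So "bfxvedufull" becomes "flvfd".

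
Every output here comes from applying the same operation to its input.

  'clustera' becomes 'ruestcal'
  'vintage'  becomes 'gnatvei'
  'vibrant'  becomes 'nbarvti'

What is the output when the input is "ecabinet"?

eanbietc

Rule — take characters alternately from the front and the back (1st, last, 2nd, 2nd-last, ...), then move the first 3 characters to the end (rotate left by 3).
Working it through for "ecabinet": intermediate "etceanbi", final "eanbietc".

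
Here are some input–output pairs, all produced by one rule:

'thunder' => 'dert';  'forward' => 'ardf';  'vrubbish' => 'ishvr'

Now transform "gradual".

The pattern: move the last 3 characters to the front (rotate right by 3), then delete the last 3 characters.
For "gradual", step one produces "ualgrad"; step two turns that into "ualg".

ualg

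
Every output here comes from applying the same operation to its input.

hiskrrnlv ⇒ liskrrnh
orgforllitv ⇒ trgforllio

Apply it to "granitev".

What's happening: delete the last character, then swap the first and last characters.
Applying both steps to "granitev": "granite", then "eranitg".
(Check on "orgforllitv": → "orgforllit" → "trgforllio" ✓)

eranitg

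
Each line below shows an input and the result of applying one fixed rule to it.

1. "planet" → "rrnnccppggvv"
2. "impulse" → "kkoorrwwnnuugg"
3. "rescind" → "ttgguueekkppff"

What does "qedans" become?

ssggffccppuu

The transformation: shift every letter 2 places forward in the alphabet (wrapping around), then double every character.
Working it through for "qedans": intermediate "sgfcpu", final "ssggffccppuu".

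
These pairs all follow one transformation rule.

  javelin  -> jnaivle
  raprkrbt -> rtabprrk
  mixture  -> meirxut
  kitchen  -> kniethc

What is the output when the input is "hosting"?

hgonsit

In each case the input is transformed by: take characters alternately from the front and the back (1st, last, 2nd, 2nd-last, ...).
For "hosting" the result is "hgonsit".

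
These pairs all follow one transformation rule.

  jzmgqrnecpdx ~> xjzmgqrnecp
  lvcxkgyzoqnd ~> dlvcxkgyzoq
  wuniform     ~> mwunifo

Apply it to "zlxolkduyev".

The rule is to move the last character to the front, then delete the last character.
Doing the same to "zlxolkduyev": "vzlxolkduy".

vzlxolkduy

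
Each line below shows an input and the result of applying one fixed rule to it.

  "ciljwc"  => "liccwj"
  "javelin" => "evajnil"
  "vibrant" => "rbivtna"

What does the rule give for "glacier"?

Each output is the input with this applied: move the last 3 characters to the front (rotate right by 3), then reverse the string.
"glacier" → "ierglac" → "calgrei".

calgrei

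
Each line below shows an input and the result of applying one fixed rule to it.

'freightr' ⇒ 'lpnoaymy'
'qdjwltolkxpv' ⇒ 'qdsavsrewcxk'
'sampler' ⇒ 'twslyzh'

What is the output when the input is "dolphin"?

swopukv

The transformation: move the first 2 characters to the end (rotate left by 2), then shift every letter 7 places forward in the alphabet (wrapping around).
"dolphin" → "lphindo" → "swopukv".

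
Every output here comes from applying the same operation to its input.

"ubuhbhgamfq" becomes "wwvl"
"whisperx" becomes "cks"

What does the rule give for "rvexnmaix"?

The transformation: keep one character in every 3, starting at position 2 (positions 2nd, 5th, 8th, ...), then shift every letter 5 places backward in the alphabet (wrapping around).
Working it through for "rvexnmaix": intermediate "vni", final "qid".

qid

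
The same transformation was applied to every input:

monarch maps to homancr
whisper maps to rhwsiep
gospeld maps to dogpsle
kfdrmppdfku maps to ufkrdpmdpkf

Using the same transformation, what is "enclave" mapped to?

Rule — swap each adjacent pair of characters (1↔2, 3↔4, ...), then move the last character to the front.
On "enclave": the first step gives "nelcvae", and the second then gives "enelcva".

enelcva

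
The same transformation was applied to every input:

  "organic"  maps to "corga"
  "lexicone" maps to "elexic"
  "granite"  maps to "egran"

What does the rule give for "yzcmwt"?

tyzc

Each output is the input with this applied: move the last 3 characters to the front (rotate right by 3), then delete the first 2 characters.
On "yzcmwt": the first step gives "mwtyzc", and the second then gives "tyzc".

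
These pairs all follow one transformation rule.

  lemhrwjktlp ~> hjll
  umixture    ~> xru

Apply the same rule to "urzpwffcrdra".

The pattern: keep one character in every 3, starting at position 1 (positions 1st, 4th, 7th, ...), then move the first character to the end.
On "urzpwffcrdra" that produces "pfdu".

pfdu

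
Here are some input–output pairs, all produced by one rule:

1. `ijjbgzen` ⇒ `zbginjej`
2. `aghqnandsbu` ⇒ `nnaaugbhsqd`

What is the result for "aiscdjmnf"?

What's happening: take characters alternately from the front and the back (1st, last, 2nd, 2nd-last, ...), then move the last 3 characters to the front (rotate right by 3).
On "aiscdjmnf": the first step gives "afinsmcjd", and the second then gives "cjdafinsm".

cjdafinsm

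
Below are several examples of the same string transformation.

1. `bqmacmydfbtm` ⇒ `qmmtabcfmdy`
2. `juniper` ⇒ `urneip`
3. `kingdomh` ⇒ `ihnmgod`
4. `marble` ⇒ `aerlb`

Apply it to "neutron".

enuotr

Rule — delete the first character, then take characters alternately from the front and the back (1st, last, 2nd, 2nd-last, ...).
On "neutron": the first step gives "eutron", and the second then gives "enuotr".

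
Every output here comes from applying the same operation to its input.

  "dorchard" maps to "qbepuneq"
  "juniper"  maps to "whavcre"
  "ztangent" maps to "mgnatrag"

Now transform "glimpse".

The transformation: shift every letter 13 places forward in the alphabet (wrapping around) — i.e. ROT13.
On "glimpse" that produces "tyvzcfr".

tyvzcfr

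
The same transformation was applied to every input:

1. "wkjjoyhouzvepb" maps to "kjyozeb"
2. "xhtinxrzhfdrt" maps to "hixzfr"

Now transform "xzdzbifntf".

The pattern: keep every other character starting from the second (positions 2nd, 4th, 6th, ...).
So "xzdzbifntf" becomes "zzinf".

zzinf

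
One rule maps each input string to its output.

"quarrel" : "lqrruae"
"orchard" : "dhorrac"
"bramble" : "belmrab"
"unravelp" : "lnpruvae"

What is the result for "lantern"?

lnnrtae

The transformation: sort the characters into alphabetical order, then move the first 2 characters to the end (rotate left by 2).
Applying that to "lantern" gives "lnnrtae".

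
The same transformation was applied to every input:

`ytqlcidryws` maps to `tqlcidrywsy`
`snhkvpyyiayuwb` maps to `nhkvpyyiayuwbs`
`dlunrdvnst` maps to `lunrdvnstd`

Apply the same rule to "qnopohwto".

Each output is the input with this applied: move the first character to the end.
Applying that to "qnopohwto" gives "nopohwtoq".

nopohwtoq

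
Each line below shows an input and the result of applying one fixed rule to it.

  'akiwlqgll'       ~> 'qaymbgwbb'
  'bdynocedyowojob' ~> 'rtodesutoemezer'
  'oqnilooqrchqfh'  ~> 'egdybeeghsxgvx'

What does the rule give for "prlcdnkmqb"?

fhbstdacgr

What's happening: shift every letter 10 places backward in the alphabet (wrapping around).
Doing the same to "prlcdnkmqb": "fhbstdacgr".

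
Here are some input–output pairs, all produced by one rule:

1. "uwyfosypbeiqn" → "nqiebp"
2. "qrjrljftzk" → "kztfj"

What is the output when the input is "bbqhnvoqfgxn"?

What's happening: take characters alternately from the front and the back (1st, last, 2nd, 2nd-last, ...), then keep every other character starting from the second (positions 2nd, 4th, 6th, ...).
"bbqhnvoqfgxn" → "bnbxqghfnqvo" → "nxgfqo".

nxgfqo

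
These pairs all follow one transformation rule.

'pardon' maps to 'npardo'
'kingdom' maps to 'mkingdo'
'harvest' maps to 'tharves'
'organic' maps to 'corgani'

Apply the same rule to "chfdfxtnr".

The pattern: move the last character to the front.
Applying that to "chfdfxtnr" gives "rchfdfxtn".

rchfdfxtn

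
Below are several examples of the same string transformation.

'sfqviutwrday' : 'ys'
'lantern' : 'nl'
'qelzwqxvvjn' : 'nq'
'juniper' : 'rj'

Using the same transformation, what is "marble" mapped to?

Each output is the input with this applied: move the last character to the front, then keep only the first 2 characters.
On "marble": the first step gives "emarbl", and the second then gives "em".
(Check on "juniper": → "rjunipe" → "rj" ✓)

em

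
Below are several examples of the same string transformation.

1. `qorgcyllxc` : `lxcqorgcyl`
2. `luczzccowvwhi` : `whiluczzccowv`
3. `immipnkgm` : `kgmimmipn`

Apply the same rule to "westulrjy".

rjywestul

What's happening: move the last 3 characters to the front (rotate right by 3).
Doing the same to "westulrjy": "rjywestul".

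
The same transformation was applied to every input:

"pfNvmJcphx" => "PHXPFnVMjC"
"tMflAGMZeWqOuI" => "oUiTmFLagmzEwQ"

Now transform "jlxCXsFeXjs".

xJSJLXcxSfE

Looking at the pairs, the operation is to flip the case of every letter, then move the last 3 characters to the front (rotate right by 3).
For "jlxCXsFeXjs" the result is "xJSJLXcxSfE".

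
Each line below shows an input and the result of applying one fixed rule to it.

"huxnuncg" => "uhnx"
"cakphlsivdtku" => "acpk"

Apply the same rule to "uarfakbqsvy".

aufr

The pattern: swap each adjacent pair of characters (1↔2, 3↔4, ...), then keep only the first 4 characters.
Starting from "uarfakbqsvy": after the first operation, "aufrkaqbvsy"; after the second, "aufr".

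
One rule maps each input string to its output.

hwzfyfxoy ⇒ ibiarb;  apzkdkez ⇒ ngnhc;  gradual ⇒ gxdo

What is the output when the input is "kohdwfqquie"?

What's happening: shift every letter 3 places forward in the alphabet (wrapping around), then delete the first 3 characters.
"kohdwfqquie" → "gzittxlh".

gzittxlh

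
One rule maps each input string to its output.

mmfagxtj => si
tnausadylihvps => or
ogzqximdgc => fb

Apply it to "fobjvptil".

The transformation: shift every letter 1 place backward in the alphabet (wrapping around), then keep only the last 2 characters.
Applying both steps to "fobjvptil": "enaiuoshk", then "hk".
(Check on "ogzqximdgc": → "nfypwhlcfb" → "fb" ✓)

hk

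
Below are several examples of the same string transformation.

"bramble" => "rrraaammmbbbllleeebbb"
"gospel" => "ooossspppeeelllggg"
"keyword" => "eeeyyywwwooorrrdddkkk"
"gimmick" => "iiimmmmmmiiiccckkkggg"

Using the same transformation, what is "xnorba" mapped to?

nnnooorrrbbbaaaxxx

Rule — move the first character to the end, then repeat every character 3 times.
Applying both steps to "xnorba": "norbax", then "nnnooorrrbbbaaaxxx".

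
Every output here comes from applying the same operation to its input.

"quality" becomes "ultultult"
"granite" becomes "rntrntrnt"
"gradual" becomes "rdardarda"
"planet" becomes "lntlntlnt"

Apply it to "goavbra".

ovrovrovr

The pattern: keep every other character starting from the second (positions 2nd, 4th, 6th, ...), then write the whole string 3 times in a row.
"goavbra" → "ovrovrovr".
(Check on "gradual": → "rda" → "rdardarda" ✓)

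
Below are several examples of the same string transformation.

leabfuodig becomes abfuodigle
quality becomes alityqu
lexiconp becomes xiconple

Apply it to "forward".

Each output is the input with this applied: move the first 2 characters to the end (rotate left by 2).
On "forward" that produces "rwardfo".

rwardfo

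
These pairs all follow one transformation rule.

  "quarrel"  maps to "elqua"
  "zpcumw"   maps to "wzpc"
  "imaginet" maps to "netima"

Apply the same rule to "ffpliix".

Each output is the input with this applied: move the first 3 characters to the end (rotate left by 3), then delete the first 2 characters.
On "ffpliix": the first step gives "liixffp", and the second then gives "ixffp".
(Check on "quarrel": → "rrelqua" → "elqua" ✓)

ixffp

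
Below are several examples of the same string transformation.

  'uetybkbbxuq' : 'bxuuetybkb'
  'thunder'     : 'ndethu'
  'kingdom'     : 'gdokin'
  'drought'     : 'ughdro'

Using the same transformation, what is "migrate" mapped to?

ratmig

Each output is the input with this applied: delete the last character, then move the last 3 characters to the front (rotate right by 3).
Working it through for "migrate": intermediate "migrat", final "ratmig".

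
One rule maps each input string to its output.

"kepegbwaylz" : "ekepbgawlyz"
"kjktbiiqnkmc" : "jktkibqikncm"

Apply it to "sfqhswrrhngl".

Looking at the pairs, the operation is to swap each adjacent pair of characters (1↔2, 3↔4, ...).
Doing the same to "sfqhswrrhngl": "fshqwsrrnhlg".

fshqwsrrnhlg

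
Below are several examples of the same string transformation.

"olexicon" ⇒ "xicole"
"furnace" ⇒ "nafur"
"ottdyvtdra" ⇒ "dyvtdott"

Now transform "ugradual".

The pattern: delete the last 2 characters, then move the first 3 characters to the end (rotate left by 3).
On "ugradual": the first step gives "ugradu", and the second then gives "aduugr".

aduugr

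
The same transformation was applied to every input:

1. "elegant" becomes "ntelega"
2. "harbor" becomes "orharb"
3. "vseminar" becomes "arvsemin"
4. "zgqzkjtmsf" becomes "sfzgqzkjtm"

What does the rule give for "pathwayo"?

yopathwa

In each case the input is transformed by: move the last 2 characters to the front (rotate right by 2).
For "pathwayo" the result is "yopathwa".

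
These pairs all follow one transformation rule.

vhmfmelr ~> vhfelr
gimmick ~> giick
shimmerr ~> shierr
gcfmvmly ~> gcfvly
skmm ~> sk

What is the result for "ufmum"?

What's happening: remove every "m".
Applying that to "ufmum" gives "ufu".

ufu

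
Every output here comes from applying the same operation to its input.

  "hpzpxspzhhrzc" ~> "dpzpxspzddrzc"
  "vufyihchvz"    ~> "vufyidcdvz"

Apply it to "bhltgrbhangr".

In each case the input is transformed by: replace every "h" with "d".
"bhltgrbhangr" → "bdltgrbdangr".

bdltgrbdangr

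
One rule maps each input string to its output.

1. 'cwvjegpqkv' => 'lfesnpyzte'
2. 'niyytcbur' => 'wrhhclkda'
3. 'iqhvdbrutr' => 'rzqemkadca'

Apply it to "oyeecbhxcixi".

Each output is the input with this applied: shift every letter 9 places forward in the alphabet (wrapping around).
So "oyeecbhxcixi" becomes "xhnnlkqglrgr".

xhnnlkqglrgr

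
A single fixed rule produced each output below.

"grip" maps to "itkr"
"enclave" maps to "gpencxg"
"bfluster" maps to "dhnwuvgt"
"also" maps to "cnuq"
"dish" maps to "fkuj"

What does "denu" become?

The rule is to shift every letter 2 places forward in the alphabet (wrapping around).
Applying that to "denu" gives "fgpw".

fgpw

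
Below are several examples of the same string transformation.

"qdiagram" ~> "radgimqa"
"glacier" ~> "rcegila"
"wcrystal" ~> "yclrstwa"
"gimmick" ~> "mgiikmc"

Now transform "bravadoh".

Looking at the pairs, the operation is to sort the characters into alphabetical order, then swap the first and last characters.
"bravadoh" → "aabdhorv" → "vabdhora".

vabdhora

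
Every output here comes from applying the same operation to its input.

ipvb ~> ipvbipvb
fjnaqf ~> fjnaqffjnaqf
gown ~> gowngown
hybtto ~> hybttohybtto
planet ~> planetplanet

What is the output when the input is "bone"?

What's happening: write the whole string twice.
"bone" → "bonebone".

bonebone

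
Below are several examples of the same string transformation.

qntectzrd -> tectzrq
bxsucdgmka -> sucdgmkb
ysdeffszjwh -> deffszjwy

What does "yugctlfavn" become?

The transformation: swap the first and last characters, then delete the first 2 characters.
Working it through for "yugctlfavn": intermediate "nugctlfavy", final "gctlfavy".
(Check on "qntectzrd": → "dntectzrq" → "tectzrq" ✓)

gctlfavy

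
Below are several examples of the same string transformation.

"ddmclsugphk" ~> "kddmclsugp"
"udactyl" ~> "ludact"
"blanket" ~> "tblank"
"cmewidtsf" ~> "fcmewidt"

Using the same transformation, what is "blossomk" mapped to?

The transformation: move the last character to the front, then delete the last character.
Applying both steps to "blossomk": "kblossom", then "kblosso".

kblosso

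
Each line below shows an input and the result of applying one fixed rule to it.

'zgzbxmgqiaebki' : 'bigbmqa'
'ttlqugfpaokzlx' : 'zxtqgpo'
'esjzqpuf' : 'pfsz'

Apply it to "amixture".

uemx

Each output is the input with this applied: keep every other character starting from the second (positions 2nd, 4th, 6th, ...), then move the last 2 characters to the front (rotate right by 2).
On "amixture": the first step gives "mxue", and the second then gives "uemx".
(Check on "esjzqpuf": → "szpf" → "pfsz" ✓)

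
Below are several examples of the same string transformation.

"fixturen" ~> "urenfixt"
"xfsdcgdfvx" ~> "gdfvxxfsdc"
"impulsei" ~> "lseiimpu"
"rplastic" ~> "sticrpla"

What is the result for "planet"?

In each case the input is transformed by: swap the front and back halves of the string.
On "planet" that produces "netpla".

netpla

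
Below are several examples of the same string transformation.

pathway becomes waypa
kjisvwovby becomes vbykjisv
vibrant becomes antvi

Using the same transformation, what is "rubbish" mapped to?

Looking at the pairs, the operation is to move the last 3 characters to the front (rotate right by 3), then delete the last 2 characters.
Applying that to "rubbish" gives "ishru".

ishru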